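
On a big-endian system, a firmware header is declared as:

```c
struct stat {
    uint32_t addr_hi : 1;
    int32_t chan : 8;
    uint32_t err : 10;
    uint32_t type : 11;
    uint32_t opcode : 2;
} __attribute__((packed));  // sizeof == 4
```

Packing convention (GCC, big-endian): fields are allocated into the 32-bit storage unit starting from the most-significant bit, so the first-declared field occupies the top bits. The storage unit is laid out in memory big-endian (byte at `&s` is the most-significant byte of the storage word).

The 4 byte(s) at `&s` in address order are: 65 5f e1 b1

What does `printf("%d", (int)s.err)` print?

[0]=0x65 [1]=0x5f [2]=0xe1 [3]=0xb1 (big-endian) → word 0x655fe1b1
addr_hi [31+:1] = (word>>31) & 0x1 = 0
chan [23+:8] = (word>>23) & 0xff = 202
err [13+:10] = (word>>13) & 0x3ff = 767  ←
type [2+:11] = (word>>2) & 0x7ff = 108
opcode [0+:2] = (word>>0) & 0x3 = 1

767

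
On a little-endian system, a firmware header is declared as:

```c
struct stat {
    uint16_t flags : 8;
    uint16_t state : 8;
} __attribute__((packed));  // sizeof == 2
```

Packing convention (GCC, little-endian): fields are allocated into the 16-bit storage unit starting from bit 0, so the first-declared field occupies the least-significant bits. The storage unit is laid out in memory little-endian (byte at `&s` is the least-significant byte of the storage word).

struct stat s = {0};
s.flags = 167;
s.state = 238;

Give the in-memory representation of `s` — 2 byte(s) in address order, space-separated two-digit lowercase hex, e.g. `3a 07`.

[0+:8] flags=167 & 0xff = 0xa7; word=0x00a7
[8+:8] state=238 & 0xff = 0xee; word=0xeea7
word = 0xeea7 → little-endian bytes:
  [0]=0xa7  [1]=0xee

a7 ee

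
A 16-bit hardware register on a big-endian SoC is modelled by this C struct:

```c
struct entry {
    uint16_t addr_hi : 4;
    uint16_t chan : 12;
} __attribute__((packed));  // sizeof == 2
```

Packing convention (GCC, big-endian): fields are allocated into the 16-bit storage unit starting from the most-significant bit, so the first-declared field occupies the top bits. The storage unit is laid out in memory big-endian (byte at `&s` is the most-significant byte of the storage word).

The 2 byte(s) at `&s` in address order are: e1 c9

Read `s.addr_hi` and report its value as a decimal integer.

14

[0]=0xe1 [1]=0xc9 (big-endian) → word 0xe1c9
addr_hi [12+:4] = (word>>12) & 0xf = 14  ←
chan [0+:12] = (word>>0) & 0xfff = 457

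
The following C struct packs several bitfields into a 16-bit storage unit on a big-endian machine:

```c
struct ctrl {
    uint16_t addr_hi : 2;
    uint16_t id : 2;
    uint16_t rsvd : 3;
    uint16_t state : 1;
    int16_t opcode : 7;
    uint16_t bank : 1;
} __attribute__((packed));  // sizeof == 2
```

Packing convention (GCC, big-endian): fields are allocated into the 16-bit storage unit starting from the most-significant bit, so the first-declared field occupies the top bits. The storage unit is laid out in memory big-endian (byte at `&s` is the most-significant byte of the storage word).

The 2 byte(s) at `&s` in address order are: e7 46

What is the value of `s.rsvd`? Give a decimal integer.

3

[0]=0xe7 [1]=0x46 (big-endian) → word 0xe746
addr_hi:2 @ bit 14 → (0xe746>>14)&0x3 = 0x3
id:2 @ bit 12 → (0xe746>>12)&0x3 = 0x2
rsvd:3 @ bit 9 → (0xe746>>9)&0x7 = 0x3  ←
state:1 @ bit 8 → (0xe746>>8)&0x1 = 0x1
opcode:7 @ bit 1 → (0xe746>>1)&0x7f = 0x23
bank:1 @ bit 0 → (0xe746>>0)&0x1 = 0x0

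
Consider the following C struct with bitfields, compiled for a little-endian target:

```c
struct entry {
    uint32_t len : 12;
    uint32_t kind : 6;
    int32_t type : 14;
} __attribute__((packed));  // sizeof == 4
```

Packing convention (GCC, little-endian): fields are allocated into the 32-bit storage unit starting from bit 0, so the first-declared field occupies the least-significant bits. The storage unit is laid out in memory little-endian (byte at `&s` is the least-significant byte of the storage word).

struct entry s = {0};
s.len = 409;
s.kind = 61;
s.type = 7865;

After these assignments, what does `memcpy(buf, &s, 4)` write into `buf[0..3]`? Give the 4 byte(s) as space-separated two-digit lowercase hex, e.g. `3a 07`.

99 d1 e7 7a

len:12 = 409 → 0x199 << 0 → word 0x00000199
kind:6 = 61 → 0x3d << 12 → word 0x0003d199
type:14 = 7865 → 0x1eb9 << 18 → word 0x7ae7d199
word = 0x7ae7d199 → little-endian bytes:
  [0]=0x99  [1]=0xd1  [2]=0xe7  [3]=0x7a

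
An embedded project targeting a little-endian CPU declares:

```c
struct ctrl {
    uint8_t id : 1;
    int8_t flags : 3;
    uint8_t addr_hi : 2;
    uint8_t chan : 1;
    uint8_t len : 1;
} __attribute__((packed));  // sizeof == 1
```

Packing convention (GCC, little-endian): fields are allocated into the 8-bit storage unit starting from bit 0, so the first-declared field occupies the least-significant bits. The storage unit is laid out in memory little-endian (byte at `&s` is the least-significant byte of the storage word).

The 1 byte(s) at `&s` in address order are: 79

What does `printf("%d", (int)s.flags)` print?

-4

[0]=0x79 (little-endian) → word 0x79
id [0+:1] = (word>>0) & 0x1 = 1
flags [1+:3] = (word>>1) & 0x7 = 4  ←
addr_hi [4+:2] = (word>>4) & 0x3 = 3
chan [6+:1] = (word>>6) & 0x1 = 1
len [7+:1] = (word>>7) & 0x1 = 0
flags signed 3b, MSB=1: 4 - 8 = -4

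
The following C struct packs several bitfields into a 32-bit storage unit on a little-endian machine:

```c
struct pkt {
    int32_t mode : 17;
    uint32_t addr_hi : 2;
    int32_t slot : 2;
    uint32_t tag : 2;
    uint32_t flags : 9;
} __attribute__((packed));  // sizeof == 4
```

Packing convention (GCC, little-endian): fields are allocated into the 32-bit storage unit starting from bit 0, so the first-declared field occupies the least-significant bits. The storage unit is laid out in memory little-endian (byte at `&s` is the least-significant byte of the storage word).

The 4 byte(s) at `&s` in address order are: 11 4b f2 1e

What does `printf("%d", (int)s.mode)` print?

19217

[0]=0x11 [1]=0x4b [2]=0xf2 [3]=0x1e (little-endian) → word 0x1ef24b11
mode:17 @ bit 0 → (0x1ef24b11>>0)&0x1ffff = 0x4b11  ←
addr_hi:2 @ bit 17 → (0x1ef24b11>>17)&0x3 = 0x1
slot:2 @ bit 19 → (0x1ef24b11>>19)&0x3 = 0x2
tag:2 @ bit 21 → (0x1ef24b11>>21)&0x3 = 0x3
flags:9 @ bit 23 → (0x1ef24b11>>23)&0x1ff = 0x3d
mode signed 17b, MSB=0: value = 19217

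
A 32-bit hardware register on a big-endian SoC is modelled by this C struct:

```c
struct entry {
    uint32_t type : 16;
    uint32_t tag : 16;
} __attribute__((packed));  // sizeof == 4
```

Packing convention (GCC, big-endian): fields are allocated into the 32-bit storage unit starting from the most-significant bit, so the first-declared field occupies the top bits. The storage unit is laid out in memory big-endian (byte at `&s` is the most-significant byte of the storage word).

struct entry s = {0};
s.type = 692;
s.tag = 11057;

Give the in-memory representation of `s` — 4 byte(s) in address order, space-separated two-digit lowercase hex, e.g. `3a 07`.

02 b4 2b 31

type:16 = 692 → 0x2b4 << 16 → word 0x02b40000
tag:16 = 11057 → 0x2b31 << 0 → word 0x02b42b31
word = 0x02b42b31 → big-endian bytes:
  [0]=0x02  [1]=0xb4  [2]=0x2b  [3]=0x31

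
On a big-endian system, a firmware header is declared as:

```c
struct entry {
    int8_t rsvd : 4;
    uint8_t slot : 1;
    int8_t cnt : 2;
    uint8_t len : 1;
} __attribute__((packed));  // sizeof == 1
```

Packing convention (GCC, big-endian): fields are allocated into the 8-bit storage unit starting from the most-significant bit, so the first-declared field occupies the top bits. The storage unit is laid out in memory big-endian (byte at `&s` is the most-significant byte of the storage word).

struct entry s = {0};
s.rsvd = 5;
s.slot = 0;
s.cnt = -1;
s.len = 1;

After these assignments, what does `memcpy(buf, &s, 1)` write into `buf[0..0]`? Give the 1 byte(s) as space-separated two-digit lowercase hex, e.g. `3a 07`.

57

[4+:4] rsvd=5 & 0xf = 0x5; word=0x50
[3+:1] slot=0 & 0x1 = 0x0; word=0x50
[1+:2] cnt=-1 & 0x3 = 0x3; word=0x56
[0+:1] len=1 & 0x1 = 0x1; word=0x57
word = 0x57 → big-endian bytes:
  [0]=0x57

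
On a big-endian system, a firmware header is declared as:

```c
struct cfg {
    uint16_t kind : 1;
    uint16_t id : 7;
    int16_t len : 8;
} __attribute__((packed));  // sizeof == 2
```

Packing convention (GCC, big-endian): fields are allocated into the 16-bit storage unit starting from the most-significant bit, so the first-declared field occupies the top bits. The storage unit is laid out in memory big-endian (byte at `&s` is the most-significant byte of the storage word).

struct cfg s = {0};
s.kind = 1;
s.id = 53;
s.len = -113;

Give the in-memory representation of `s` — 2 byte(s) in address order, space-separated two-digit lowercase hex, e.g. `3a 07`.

kind (1b) val=1 bits=0x1 at bit 15: 0x8000
id (7b) val=53 bits=0x35 at bit 8: 0xb500
len (8b) val=-113 bits=0x8f at bit 0: 0xb58f
word = 0xb58f → big-endian bytes:
  [0]=0xb5  [1]=0x8f

b5 8f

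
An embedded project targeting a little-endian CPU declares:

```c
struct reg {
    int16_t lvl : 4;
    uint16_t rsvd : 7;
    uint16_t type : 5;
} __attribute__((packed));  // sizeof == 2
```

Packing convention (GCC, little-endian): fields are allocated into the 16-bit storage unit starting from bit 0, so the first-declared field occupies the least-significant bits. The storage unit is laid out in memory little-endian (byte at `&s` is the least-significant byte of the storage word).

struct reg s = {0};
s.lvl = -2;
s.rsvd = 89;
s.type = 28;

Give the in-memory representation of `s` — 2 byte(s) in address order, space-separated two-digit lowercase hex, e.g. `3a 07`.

9e e5

lvl (4b) val=-2 bits=0xe at bit 0: 0x000e
rsvd (7b) val=89 bits=0x59 at bit 4: 0x059e
type (5b) val=28 bits=0x1c at bit 11: 0xe59e
word = 0xe59e → little-endian bytes:
  [0]=0x9e  [1]=0xe5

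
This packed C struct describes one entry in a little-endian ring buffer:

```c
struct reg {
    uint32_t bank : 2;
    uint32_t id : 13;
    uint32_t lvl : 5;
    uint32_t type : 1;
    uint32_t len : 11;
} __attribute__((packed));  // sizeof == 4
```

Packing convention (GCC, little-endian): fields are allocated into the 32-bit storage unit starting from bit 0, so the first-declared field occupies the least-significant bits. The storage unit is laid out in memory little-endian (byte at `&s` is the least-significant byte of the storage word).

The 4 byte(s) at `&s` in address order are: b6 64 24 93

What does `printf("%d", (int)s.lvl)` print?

[0]=0xb6 [1]=0x64 [2]=0x24 [3]=0x93 (little-endian) → word 0x932464b6
bank:2 @ bit 0 → (0x932464b6>>0)&0x3 = 0x2
id:13 @ bit 2 → (0x932464b6>>2)&0x1fff = 0x192d
lvl:5 @ bit 15 → (0x932464b6>>15)&0x1f = 0x8  ←
type:1 @ bit 20 → (0x932464b6>>20)&0x1 = 0x0
len:11 @ bit 21 → (0x932464b6>>21)&0x7ff = 0x499

8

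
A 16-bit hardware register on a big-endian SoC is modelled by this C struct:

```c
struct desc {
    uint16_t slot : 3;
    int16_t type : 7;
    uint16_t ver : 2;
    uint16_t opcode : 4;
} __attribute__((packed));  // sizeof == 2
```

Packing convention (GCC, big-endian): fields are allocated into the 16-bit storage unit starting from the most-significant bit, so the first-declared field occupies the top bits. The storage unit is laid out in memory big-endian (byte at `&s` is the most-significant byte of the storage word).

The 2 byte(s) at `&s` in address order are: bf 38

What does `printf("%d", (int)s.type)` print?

-4

[0]=0xbf [1]=0x38 (big-endian) → word 0xbf38
slot [13+:3] = (word>>13) & 0x7 = 5
type [6+:7] = (word>>6) & 0x7f = 124  ←
ver [4+:2] = (word>>4) & 0x3 = 3
opcode [0+:4] = (word>>0) & 0xf = 8
type signed 7b, MSB=1: 124 - 128 = -4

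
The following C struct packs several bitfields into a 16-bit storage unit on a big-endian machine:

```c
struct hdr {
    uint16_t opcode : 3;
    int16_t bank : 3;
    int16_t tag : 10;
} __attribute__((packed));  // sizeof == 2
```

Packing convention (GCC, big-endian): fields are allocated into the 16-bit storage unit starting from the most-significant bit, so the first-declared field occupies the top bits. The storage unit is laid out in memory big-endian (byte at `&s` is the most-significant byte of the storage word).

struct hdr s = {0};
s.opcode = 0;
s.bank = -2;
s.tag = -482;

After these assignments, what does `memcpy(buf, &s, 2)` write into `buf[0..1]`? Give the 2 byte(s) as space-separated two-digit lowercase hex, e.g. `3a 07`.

opcode:3 = 0 → 0x0 << 13 → word 0x0000
bank:3 = -2 → 0x6 << 10 → word 0x1800
tag:10 = -482 → 0x21e << 0 → word 0x1a1e
word = 0x1a1e → big-endian bytes:
  [0]=0x1a  [1]=0x1e

1a 1e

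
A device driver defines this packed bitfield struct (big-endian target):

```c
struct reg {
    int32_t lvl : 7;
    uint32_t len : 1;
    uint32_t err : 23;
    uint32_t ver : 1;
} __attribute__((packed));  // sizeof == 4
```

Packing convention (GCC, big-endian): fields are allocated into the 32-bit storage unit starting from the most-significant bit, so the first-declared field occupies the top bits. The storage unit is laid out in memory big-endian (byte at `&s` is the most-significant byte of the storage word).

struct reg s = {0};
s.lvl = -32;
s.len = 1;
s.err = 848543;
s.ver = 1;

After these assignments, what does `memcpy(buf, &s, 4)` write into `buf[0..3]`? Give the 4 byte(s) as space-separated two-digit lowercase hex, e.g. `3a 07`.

lvl:7 = -32 → 0x60 << 25 → word 0xc0000000
len:1 = 1 → 0x1 << 24 → word 0xc1000000
err:23 = 848543 → 0xcf29f << 1 → word 0xc119e53e
ver:1 = 1 → 0x1 << 0 → word 0xc119e53f
word = 0xc119e53f → big-endian bytes:
  [0]=0xc1  [1]=0x19  [2]=0xe5  [3]=0x3f

c1 19 e5 3f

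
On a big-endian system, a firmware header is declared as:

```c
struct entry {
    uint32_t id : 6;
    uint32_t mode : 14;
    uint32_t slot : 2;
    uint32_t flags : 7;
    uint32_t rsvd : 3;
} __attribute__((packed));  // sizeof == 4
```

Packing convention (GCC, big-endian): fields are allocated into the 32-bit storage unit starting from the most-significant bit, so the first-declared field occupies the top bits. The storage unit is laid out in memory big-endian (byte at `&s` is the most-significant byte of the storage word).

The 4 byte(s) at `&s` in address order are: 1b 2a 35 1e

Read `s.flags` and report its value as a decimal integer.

35

[0]=0x1b [1]=0x2a [2]=0x35 [3]=0x1e (big-endian) → word 0x1b2a351e
id [26+:6] = (word>>26) & 0x3f = 6
mode [12+:14] = (word>>12) & 0x3fff = 12963
slot [10+:2] = (word>>10) & 0x3 = 1
flags [3+:7] = (word>>3) & 0x7f = 35  ←
rsvd [0+:3] = (word>>0) & 0x7 = 6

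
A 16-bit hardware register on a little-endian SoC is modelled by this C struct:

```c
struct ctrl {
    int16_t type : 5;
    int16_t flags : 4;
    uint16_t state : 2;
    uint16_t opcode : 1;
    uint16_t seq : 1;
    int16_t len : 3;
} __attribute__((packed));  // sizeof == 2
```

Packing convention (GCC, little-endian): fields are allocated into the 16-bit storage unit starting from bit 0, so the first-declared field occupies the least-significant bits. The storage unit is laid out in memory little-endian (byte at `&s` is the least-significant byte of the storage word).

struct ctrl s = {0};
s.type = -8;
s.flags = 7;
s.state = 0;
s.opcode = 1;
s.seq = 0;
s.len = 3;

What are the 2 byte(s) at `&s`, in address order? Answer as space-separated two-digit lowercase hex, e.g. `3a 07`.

type:5 = -8 → 0x18 << 0 → word 0x0018
flags:4 = 7 → 0x7 << 5 → word 0x00f8
state:2 = 0 → 0x0 << 9 → word 0x00f8
opcode:1 = 1 → 0x1 << 11 → word 0x08f8
seq:1 = 0 → 0x0 << 12 → word 0x08f8
len:3 = 3 → 0x3 << 13 → word 0x68f8
word = 0x68f8 → little-endian bytes:
  [0]=0xf8  [1]=0x68

f8 68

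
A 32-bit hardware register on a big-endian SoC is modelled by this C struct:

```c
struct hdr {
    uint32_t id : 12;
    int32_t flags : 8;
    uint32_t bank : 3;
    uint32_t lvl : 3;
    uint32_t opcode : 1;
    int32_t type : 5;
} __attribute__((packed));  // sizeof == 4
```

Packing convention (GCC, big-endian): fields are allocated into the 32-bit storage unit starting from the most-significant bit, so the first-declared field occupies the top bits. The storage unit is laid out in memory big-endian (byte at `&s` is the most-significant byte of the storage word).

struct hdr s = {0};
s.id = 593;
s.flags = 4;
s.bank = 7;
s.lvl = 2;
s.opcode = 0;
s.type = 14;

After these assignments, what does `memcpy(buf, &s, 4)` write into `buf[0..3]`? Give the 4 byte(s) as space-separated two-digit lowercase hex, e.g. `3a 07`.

[20+:12] id=593 & 0xfff = 0x251; word=0x25100000
[12+:8] flags=4 & 0xff = 0x4; word=0x25104000
[9+:3] bank=7 & 0x7 = 0x7; word=0x25104e00
[6+:3] lvl=2 & 0x7 = 0x2; word=0x25104e80
[5+:1] opcode=0 & 0x1 = 0x0; word=0x25104e80
[0+:5] type=14 & 0x1f = 0xe; word=0x25104e8e
word = 0x25104e8e → big-endian bytes:
  [0]=0x25  [1]=0x10  [2]=0x4e  [3]=0x8e

25 10 4e 8e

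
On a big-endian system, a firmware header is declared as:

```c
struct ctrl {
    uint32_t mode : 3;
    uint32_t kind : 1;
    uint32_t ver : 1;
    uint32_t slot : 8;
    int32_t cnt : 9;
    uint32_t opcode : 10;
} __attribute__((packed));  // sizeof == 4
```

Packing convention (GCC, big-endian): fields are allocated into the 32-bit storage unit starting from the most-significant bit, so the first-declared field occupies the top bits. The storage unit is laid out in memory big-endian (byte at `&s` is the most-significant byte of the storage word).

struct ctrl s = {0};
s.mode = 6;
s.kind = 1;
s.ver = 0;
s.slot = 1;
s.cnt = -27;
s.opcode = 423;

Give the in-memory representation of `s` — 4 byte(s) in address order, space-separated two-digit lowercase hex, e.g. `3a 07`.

mode (3b) val=6 bits=0x6 at bit 29: 0xc0000000
kind (1b) val=1 bits=0x1 at bit 28: 0xd0000000
ver (1b) val=0 bits=0x0 at bit 27: 0xd0000000
slot (8b) val=1 bits=0x1 at bit 19: 0xd0080000
cnt (9b) val=-27 bits=0x1e5 at bit 10: 0xd00f9400
opcode (10b) val=423 bits=0x1a7 at bit 0: 0xd00f95a7
word = 0xd00f95a7 → big-endian bytes:
  [0]=0xd0  [1]=0x0f  [2]=0x95  [3]=0xa7

d0 0f 95 a7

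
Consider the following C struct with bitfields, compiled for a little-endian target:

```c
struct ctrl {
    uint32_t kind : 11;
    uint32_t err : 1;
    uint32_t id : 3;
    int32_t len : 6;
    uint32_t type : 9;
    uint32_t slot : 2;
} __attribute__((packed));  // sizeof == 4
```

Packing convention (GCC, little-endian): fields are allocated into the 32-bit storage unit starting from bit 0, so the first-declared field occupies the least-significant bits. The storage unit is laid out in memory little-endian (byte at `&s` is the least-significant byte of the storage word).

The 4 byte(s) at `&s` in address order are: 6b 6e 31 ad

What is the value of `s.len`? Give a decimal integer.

-30

[0]=0x6b [1]=0x6e [2]=0x31 [3]=0xad (little-endian) → word 0xad316e6b
kind:11 @ bit 0 → (0xad316e6b>>0)&0x7ff = 0x66b
err:1 @ bit 11 → (0xad316e6b>>11)&0x1 = 0x1
id:3 @ bit 12 → (0xad316e6b>>12)&0x7 = 0x6
len:6 @ bit 15 → (0xad316e6b>>15)&0x3f = 0x22  ←
type:9 @ bit 21 → (0xad316e6b>>21)&0x1ff = 0x169
slot:2 @ bit 30 → (0xad316e6b>>30)&0x3 = 0x2
len signed 6b, MSB=1: 34 - 64 = -30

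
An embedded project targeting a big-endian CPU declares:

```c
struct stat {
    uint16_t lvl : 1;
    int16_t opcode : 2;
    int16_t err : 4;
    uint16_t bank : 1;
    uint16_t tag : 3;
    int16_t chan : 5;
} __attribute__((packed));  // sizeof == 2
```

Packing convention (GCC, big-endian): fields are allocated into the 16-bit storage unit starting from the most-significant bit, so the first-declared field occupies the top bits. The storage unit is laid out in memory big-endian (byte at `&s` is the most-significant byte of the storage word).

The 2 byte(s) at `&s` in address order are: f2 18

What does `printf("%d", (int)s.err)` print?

[0]=0xf2 [1]=0x18 (big-endian) → word 0xf218
lvl [15+:1] = (word>>15) & 0x1 = 1
opcode [13+:2] = (word>>13) & 0x3 = 3
err [9+:4] = (word>>9) & 0xf = 9  ←
bank [8+:1] = (word>>8) & 0x1 = 0
tag [5+:3] = (word>>5) & 0x7 = 0
chan [0+:5] = (word>>0) & 0x1f = 24
err signed 4b, MSB=1: 9 - 16 = -7

-7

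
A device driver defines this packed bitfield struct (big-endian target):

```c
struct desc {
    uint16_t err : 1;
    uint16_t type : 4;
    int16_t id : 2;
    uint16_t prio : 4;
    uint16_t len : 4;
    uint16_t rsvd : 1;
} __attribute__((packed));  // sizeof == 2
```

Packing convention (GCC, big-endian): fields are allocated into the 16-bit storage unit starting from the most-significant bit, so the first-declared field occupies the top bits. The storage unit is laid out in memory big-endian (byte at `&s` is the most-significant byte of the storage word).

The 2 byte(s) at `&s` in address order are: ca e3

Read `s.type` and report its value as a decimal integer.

9

[0]=0xca [1]=0xe3 (big-endian) → word 0xcae3
err [15+:1] = (word>>15) & 0x1 = 1
type [11+:4] = (word>>11) & 0xf = 9  ←
id [9+:2] = (word>>9) & 0x3 = 1
prio [5+:4] = (word>>5) & 0xf = 7
len [1+:4] = (word>>1) & 0xf = 1
rsvd [0+:1] = (word>>0) & 0x1 = 1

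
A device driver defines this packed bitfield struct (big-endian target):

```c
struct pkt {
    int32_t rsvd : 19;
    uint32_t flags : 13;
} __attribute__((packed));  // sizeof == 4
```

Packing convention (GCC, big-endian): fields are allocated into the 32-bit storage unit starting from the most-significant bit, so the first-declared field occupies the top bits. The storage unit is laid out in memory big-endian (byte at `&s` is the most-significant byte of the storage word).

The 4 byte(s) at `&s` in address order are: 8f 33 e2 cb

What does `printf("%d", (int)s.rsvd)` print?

[0]=0x8f [1]=0x33 [2]=0xe2 [3]=0xcb (big-endian) → word 0x8f33e2cb
rsvd:19 @ bit 13 → (0x8f33e2cb>>13)&0x7ffff = 0x4799f  ←
flags:13 @ bit 0 → (0x8f33e2cb>>0)&0x1fff = 0x2cb
rsvd signed 19b, MSB=1: 293279 - 524288 = -231009

-231009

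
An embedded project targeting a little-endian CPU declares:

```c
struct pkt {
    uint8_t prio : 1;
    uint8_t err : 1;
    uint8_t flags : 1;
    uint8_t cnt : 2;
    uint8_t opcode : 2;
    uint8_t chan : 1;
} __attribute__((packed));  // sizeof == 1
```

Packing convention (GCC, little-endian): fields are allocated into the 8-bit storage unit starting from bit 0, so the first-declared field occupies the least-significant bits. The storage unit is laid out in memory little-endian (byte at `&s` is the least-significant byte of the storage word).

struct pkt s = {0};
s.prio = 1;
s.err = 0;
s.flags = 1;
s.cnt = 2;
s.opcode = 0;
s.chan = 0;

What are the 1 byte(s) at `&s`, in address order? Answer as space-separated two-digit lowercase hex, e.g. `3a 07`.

15

prio (1b) val=1 bits=0x1 at bit 0: 0x01
err (1b) val=0 bits=0x0 at bit 1: 0x01
flags (1b) val=1 bits=0x1 at bit 2: 0x05
cnt (2b) val=2 bits=0x2 at bit 3: 0x15
opcode (2b) val=0 bits=0x0 at bit 5: 0x15
chan (1b) val=0 bits=0x0 at bit 7: 0x15
word = 0x15 → little-endian bytes:
  [0]=0x15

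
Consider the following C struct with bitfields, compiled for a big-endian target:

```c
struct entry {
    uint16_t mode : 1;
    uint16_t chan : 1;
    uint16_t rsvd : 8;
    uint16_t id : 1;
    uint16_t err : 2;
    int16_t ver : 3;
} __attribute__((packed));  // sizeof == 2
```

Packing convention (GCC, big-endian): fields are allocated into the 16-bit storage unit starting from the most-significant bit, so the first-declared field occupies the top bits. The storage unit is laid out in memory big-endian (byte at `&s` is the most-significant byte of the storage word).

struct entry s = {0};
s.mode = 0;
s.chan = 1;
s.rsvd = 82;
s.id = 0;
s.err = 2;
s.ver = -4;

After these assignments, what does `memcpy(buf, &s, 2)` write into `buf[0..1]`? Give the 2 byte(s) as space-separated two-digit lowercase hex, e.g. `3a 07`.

[15+:1] mode=0 & 0x1 = 0x0; word=0x0000
[14+:1] chan=1 & 0x1 = 0x1; word=0x4000
[6+:8] rsvd=82 & 0xff = 0x52; word=0x5480
[5+:1] id=0 & 0x1 = 0x0; word=0x5480
[3+:2] err=2 & 0x3 = 0x2; word=0x5490
[0+:3] ver=-4 & 0x7 = 0x4; word=0x5494
word = 0x5494 → big-endian bytes:
  [0]=0x54  [1]=0x94

54 94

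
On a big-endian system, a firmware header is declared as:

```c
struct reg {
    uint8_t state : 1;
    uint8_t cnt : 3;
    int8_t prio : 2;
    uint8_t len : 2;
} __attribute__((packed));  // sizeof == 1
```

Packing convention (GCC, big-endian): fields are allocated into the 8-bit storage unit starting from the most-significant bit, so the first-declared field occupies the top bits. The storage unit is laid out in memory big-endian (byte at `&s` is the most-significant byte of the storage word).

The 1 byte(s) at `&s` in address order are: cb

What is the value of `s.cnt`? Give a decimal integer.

[0]=0xcb (big-endian) → word 0xcb
state [7+:1] = (word>>7) & 0x1 = 1
cnt [4+:3] = (word>>4) & 0x7 = 4  ←
prio [2+:2] = (word>>2) & 0x3 = 2
len [0+:2] = (word>>0) & 0x3 = 3

4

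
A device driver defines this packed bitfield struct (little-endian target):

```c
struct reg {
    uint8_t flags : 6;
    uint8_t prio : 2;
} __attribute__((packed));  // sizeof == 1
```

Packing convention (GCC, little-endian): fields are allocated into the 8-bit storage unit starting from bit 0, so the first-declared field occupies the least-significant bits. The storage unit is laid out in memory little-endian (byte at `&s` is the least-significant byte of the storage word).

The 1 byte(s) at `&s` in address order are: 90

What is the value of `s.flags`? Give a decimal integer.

[0]=0x90 (little-endian) → word 0x90
flags:6 @ bit 0 → (0x90>>0)&0x3f = 0x10  ←
prio:2 @ bit 6 → (0x90>>6)&0x3 = 0x2

16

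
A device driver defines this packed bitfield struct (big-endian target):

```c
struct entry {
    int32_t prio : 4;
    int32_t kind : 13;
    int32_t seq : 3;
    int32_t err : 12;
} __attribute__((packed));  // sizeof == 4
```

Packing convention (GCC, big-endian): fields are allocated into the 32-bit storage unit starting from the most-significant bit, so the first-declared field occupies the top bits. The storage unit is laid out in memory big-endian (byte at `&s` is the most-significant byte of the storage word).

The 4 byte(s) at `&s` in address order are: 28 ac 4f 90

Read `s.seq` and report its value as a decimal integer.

-4

[0]=0x28 [1]=0xac [2]=0x4f [3]=0x90 (big-endian) → word 0x28ac4f90
prio:4 @ bit 28 → (0x28ac4f90>>28)&0xf = 0x2
kind:13 @ bit 15 → (0x28ac4f90>>15)&0x1fff = 0x1158
seq:3 @ bit 12 → (0x28ac4f90>>12)&0x7 = 0x4  ←
err:12 @ bit 0 → (0x28ac4f90>>0)&0xfff = 0xf90
seq signed 3b, MSB=1: 4 - 8 = -4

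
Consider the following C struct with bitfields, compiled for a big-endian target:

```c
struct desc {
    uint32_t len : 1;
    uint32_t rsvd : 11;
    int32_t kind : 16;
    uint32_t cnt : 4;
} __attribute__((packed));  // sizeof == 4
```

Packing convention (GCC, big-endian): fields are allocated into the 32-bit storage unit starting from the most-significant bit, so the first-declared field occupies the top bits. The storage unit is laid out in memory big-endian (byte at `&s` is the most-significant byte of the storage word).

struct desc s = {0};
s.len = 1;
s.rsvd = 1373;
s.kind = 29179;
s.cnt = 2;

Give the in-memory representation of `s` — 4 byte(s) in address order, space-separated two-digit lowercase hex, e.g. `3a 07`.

d5 d7 1f b2

[31+:1] len=1 & 0x1 = 0x1; word=0x80000000
[20+:11] rsvd=1373 & 0x7ff = 0x55d; word=0xd5d00000
[4+:16] kind=29179 & 0xffff = 0x71fb; word=0xd5d71fb0
[0+:4] cnt=2 & 0xf = 0x2; word=0xd5d71fb2
word = 0xd5d71fb2 → big-endian bytes:
  [0]=0xd5  [1]=0xd7  [2]=0x1f  [3]=0xb2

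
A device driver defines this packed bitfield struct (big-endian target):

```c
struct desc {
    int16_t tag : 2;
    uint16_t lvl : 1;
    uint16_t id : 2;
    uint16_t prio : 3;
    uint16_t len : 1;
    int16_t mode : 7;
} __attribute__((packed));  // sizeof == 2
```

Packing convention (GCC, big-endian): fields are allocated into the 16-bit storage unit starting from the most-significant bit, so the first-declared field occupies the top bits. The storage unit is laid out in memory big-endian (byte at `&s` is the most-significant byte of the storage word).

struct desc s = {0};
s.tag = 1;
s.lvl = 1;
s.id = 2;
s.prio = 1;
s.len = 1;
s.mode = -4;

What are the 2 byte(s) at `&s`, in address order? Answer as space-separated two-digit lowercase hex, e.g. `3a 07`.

71 fc

tag:2 = 1 → 0x1 << 14 → word 0x4000
lvl:1 = 1 → 0x1 << 13 → word 0x6000
id:2 = 2 → 0x2 << 11 → word 0x7000
prio:3 = 1 → 0x1 << 8 → word 0x7100
len:1 = 1 → 0x1 << 7 → word 0x7180
mode:7 = -4 → 0x7c << 0 → word 0x71fc
word = 0x71fc → big-endian bytes:
  [0]=0x71  [1]=0xfc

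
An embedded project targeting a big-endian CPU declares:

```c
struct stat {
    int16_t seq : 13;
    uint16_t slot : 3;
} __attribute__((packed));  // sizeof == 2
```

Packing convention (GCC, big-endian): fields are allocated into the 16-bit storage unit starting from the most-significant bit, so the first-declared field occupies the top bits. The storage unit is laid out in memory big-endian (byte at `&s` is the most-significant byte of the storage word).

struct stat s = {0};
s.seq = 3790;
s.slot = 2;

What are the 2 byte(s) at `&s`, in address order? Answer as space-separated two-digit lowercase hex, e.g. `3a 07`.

[3+:13] seq=3790 & 0x1fff = 0xece; word=0x7670
[0+:3] slot=2 & 0x7 = 0x2; word=0x7672
word = 0x7672 → big-endian bytes:
  [0]=0x76  [1]=0x72

76 72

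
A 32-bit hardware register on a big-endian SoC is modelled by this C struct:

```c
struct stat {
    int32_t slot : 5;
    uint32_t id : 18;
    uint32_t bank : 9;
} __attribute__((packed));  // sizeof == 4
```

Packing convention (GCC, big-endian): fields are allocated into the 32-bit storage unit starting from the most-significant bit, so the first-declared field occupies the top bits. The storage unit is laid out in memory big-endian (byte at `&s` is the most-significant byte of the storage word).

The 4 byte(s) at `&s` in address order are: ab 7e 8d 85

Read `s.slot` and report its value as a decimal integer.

-11

[0]=0xab [1]=0x7e [2]=0x8d [3]=0x85 (big-endian) → word 0xab7e8d85
slot [27+:5] = (word>>27) & 0x1f = 21  ←
id [9+:18] = (word>>9) & 0x3ffff = 114502
bank [0+:9] = (word>>0) & 0x1ff = 389
slot signed 5b, MSB=1: 21 - 32 = -11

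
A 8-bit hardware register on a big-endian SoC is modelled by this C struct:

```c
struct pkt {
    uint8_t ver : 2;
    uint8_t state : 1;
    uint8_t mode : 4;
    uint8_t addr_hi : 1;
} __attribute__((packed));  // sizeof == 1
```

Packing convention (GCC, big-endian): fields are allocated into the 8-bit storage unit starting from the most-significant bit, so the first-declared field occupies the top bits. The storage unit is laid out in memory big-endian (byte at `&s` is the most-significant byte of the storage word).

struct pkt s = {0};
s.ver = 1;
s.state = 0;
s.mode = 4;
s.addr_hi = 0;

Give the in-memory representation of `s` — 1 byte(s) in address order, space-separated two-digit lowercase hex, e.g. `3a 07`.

48

ver:2 = 1 → 0x1 << 6 → word 0x40
state:1 = 0 → 0x0 << 5 → word 0x40
mode:4 = 4 → 0x4 << 1 → word 0x48
addr_hi:1 = 0 → 0x0 << 0 → word 0x48
word = 0x48 → big-endian bytes:
  [0]=0x48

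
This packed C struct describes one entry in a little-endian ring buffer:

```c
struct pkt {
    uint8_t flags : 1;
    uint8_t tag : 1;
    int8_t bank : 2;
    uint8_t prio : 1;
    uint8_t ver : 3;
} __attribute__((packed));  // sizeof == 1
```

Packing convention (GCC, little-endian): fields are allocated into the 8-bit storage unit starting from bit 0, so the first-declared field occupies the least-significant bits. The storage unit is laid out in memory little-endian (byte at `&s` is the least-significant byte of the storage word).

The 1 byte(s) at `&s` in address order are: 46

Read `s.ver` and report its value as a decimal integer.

[0]=0x46 (little-endian) → word 0x46
flags:1 @ bit 0 → (0x46>>0)&0x1 = 0x0
tag:1 @ bit 1 → (0x46>>1)&0x1 = 0x1
bank:2 @ bit 2 → (0x46>>2)&0x3 = 0x1
prio:1 @ bit 4 → (0x46>>4)&0x1 = 0x0
ver:3 @ bit 5 → (0x46>>5)&0x7 = 0x2  ←

2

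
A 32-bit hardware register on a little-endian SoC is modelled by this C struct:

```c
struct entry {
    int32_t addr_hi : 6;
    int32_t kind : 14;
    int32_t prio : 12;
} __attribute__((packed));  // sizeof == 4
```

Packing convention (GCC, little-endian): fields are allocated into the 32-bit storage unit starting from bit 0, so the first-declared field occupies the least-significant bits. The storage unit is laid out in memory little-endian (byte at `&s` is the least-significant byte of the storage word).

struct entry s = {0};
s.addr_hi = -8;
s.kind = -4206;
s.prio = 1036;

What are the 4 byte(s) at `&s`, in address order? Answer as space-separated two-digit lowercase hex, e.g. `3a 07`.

b8 e4 cb 40

addr_hi (6b) val=-8 bits=0x38 at bit 0: 0x00000038
kind (14b) val=-4206 bits=0x2f92 at bit 6: 0x000be4b8
prio (12b) val=1036 bits=0x40c at bit 20: 0x40cbe4b8
word = 0x40cbe4b8 → little-endian bytes:
  [0]=0xb8  [1]=0xe4  [2]=0xcb  [3]=0x40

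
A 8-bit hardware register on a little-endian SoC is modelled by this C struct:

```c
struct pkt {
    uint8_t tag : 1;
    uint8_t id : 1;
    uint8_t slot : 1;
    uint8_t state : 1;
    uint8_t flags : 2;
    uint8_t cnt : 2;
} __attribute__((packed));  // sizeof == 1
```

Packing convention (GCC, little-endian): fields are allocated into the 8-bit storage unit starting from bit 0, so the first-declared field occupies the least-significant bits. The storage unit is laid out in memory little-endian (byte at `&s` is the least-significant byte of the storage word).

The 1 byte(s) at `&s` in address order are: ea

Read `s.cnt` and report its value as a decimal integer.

3

[0]=0xea (little-endian) → word 0xea
tag [0+:1] = (word>>0) & 0x1 = 0
id [1+:1] = (word>>1) & 0x1 = 1
slot [2+:1] = (word>>2) & 0x1 = 0
state [3+:1] = (word>>3) & 0x1 = 1
flags [4+:2] = (word>>4) & 0x3 = 2
cnt [6+:2] = (word>>6) & 0x3 = 3  ←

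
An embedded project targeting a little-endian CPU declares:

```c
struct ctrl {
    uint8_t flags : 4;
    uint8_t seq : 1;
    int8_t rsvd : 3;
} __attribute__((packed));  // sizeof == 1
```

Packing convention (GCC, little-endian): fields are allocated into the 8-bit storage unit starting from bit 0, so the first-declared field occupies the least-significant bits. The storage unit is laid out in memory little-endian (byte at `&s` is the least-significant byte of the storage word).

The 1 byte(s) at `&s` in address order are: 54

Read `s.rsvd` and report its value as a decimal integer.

[0]=0x54 (little-endian) → word 0x54
flags:4 @ bit 0 → (0x54>>0)&0xf = 0x4
seq:1 @ bit 4 → (0x54>>4)&0x1 = 0x1
rsvd:3 @ bit 5 → (0x54>>5)&0x7 = 0x2  ←
rsvd signed 3b, MSB=0: value = 2

2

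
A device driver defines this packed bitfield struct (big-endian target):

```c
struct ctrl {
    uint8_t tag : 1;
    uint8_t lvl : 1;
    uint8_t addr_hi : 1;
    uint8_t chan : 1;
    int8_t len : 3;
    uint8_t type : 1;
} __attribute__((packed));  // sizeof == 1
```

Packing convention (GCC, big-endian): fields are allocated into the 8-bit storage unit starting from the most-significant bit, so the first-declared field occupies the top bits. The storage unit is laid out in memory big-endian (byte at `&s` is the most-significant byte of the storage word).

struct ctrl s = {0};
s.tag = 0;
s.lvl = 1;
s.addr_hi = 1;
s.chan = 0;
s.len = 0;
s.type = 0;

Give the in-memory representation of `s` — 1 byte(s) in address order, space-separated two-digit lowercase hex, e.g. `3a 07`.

60

tag (1b) val=0 bits=0x0 at bit 7: 0x00
lvl (1b) val=1 bits=0x1 at bit 6: 0x40
addr_hi (1b) val=1 bits=0x1 at bit 5: 0x60
chan (1b) val=0 bits=0x0 at bit 4: 0x60
len (3b) val=0 bits=0x0 at bit 1: 0x60
type (1b) val=0 bits=0x0 at bit 0: 0x60
word = 0x60 → big-endian bytes:
  [0]=0x60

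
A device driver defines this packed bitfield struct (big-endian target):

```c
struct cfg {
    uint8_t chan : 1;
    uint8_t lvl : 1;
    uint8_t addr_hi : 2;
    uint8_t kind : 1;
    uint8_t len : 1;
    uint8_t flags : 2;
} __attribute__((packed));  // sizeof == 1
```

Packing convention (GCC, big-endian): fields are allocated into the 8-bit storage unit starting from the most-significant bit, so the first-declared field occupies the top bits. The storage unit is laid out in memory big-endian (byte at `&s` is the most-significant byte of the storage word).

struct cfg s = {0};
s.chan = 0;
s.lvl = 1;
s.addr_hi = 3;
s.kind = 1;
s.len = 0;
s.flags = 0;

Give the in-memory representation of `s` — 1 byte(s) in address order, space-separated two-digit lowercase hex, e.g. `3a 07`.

[7+:1] chan=0 & 0x1 = 0x0; word=0x00
[6+:1] lvl=1 & 0x1 = 0x1; word=0x40
[4+:2] addr_hi=3 & 0x3 = 0x3; word=0x70
[3+:1] kind=1 & 0x1 = 0x1; word=0x78
[2+:1] len=0 & 0x1 = 0x0; word=0x78
[0+:2] flags=0 & 0x3 = 0x0; word=0x78
word = 0x78 → big-endian bytes:
  [0]=0x78

78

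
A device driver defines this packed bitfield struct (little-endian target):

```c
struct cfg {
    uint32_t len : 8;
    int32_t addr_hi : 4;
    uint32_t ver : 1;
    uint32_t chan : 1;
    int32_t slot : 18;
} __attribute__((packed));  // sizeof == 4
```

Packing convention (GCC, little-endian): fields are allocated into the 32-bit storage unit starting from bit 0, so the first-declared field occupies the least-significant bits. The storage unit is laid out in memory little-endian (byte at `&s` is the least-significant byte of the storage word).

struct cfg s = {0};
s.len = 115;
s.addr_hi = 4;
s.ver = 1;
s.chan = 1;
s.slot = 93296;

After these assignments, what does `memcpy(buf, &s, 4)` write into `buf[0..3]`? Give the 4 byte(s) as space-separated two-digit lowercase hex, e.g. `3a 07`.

73 34 1c 5b

len (8b) val=115 bits=0x73 at bit 0: 0x00000073
addr_hi (4b) val=4 bits=0x4 at bit 8: 0x00000473
ver (1b) val=1 bits=0x1 at bit 12: 0x00001473
chan (1b) val=1 bits=0x1 at bit 13: 0x00003473
slot (18b) val=93296 bits=0x16c70 at bit 14: 0x5b1c3473
word = 0x5b1c3473 → little-endian bytes:
  [0]=0x73  [1]=0x34  [2]=0x1c  [3]=0x5b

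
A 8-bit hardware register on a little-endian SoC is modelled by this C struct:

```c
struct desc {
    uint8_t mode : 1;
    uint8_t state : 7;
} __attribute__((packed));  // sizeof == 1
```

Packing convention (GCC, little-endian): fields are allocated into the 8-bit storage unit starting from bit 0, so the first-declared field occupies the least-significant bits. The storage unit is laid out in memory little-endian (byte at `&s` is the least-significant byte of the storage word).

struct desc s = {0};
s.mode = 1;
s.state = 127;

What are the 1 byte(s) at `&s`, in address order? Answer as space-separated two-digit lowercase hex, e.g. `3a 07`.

ff

[0+:1] mode=1 & 0x1 = 0x1; word=0x01
[1+:7] state=127 & 0x7f = 0x7f; word=0xff
word = 0xff → little-endian bytes:
  [0]=0xff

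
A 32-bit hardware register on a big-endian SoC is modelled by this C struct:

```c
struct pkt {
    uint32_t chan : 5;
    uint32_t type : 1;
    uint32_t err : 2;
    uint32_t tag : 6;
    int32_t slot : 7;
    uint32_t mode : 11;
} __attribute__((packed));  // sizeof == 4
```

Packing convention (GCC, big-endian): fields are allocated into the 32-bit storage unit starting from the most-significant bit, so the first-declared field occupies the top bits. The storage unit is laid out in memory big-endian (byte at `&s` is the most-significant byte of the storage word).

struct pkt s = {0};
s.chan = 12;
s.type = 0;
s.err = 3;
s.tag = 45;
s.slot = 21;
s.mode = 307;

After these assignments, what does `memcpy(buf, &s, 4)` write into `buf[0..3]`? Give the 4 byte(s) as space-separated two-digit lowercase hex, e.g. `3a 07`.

chan (5b) val=12 bits=0xc at bit 27: 0x60000000
type (1b) val=0 bits=0x0 at bit 26: 0x60000000
err (2b) val=3 bits=0x3 at bit 24: 0x63000000
tag (6b) val=45 bits=0x2d at bit 18: 0x63b40000
slot (7b) val=21 bits=0x15 at bit 11: 0x63b4a800
mode (11b) val=307 bits=0x133 at bit 0: 0x63b4a933
word = 0x63b4a933 → big-endian bytes:
  [0]=0x63  [1]=0xb4  [2]=0xa9  [3]=0x33

63 b4 a9 33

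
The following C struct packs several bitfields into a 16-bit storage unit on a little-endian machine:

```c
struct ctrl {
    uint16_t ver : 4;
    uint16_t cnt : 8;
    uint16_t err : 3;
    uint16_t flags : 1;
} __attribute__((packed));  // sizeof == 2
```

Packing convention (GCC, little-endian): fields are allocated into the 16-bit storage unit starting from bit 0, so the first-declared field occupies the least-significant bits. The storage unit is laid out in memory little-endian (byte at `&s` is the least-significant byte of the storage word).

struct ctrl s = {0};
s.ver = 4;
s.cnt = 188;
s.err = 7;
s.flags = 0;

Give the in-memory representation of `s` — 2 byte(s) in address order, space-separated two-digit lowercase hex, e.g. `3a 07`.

ver:4 = 4 → 0x4 << 0 → word 0x0004
cnt:8 = 188 → 0xbc << 4 → word 0x0bc4
err:3 = 7 → 0x7 << 12 → word 0x7bc4
flags:1 = 0 → 0x0 << 15 → word 0x7bc4
word = 0x7bc4 → little-endian bytes:
  [0]=0xc4  [1]=0x7b

c4 7b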